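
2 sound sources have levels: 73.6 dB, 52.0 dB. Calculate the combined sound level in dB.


Formula: L_total = 10 * log10( sum(10^(Li/10)) )
  Source 1: 10^(73.6/10) = 22908676.5277
  Source 2: 10^(52.0/10) = 158489.3192
Sum of linear values = 23067165.8469
L_total = 10 * log10(23067165.8469) = 73.63

73.63 dB


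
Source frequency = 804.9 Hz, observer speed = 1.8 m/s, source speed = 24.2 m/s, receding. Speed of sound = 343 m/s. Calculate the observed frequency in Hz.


Given values:
  f_s = 804.9 Hz, v_o = 1.8 m/s, v_s = 24.2 m/s
  Direction: receding
Formula: f_o = f_s * (c - v_o) / (c + v_s)
Numerator: c - v_o = 343 - 1.8 = 341.2
Denominator: c + v_s = 343 + 24.2 = 367.2
f_o = 804.9 * 341.2 / 367.2 = 747.91

747.91 Hz


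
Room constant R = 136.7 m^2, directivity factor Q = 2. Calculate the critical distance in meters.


Given values:
  R = 136.7 m^2, Q = 2
Formula: d_c = 0.141 * sqrt(Q * R)
Compute Q * R = 2 * 136.7 = 273.4
Compute sqrt(273.4) = 16.5348
d_c = 0.141 * 16.5348 = 2.331

2.331 m


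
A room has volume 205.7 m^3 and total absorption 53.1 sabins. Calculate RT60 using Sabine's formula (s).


Given values:
  V = 205.7 m^3
  A = 53.1 sabins
Formula: RT60 = 0.161 * V / A
Numerator: 0.161 * 205.7 = 33.1177
RT60 = 33.1177 / 53.1 = 0.624

0.624 s


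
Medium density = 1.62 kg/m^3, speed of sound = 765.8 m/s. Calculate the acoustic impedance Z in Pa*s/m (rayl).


Given values:
  rho = 1.62 kg/m^3
  c = 765.8 m/s
Formula: Z = rho * c
Z = 1.62 * 765.8
Z = 1240.6

1240.6 rayl


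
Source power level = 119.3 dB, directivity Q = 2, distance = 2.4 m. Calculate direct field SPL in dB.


Given values:
  Lw = 119.3 dB, Q = 2, r = 2.4 m
Formula: SPL = Lw + 10 * log10(Q / (4 * pi * r^2))
Compute 4 * pi * r^2 = 4 * pi * 2.4^2 = 72.3823
Compute Q / denom = 2 / 72.3823 = 0.02763106
Compute 10 * log10(0.02763106) = -15.586
SPL = 119.3 + (-15.586) = 103.71

103.71 dB


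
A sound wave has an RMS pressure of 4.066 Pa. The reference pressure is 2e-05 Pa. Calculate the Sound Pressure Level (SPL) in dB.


Given values:
  p = 4.066 Pa
  p_ref = 2e-05 Pa
Formula: SPL = 20 * log10(p / p_ref)
Compute ratio: p / p_ref = 4.066 / 2e-05 = 203300
Compute log10: log10(203300) = 5.308137
Multiply: SPL = 20 * 5.308137 = 106.16

106.16 dB


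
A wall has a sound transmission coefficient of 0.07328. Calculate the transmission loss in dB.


Given values:
  tau = 0.07328
Formula: TL = 10 * log10(1 / tau)
Compute 1 / tau = 1 / 0.07328 = 13.6463
Compute log10(13.6463) = 1.135015
TL = 10 * 1.135015 = 11.35

11.35 dB


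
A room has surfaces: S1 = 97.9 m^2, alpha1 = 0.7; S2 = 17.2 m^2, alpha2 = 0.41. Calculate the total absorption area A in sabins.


Given surfaces:
  Surface 1: 97.9 * 0.7 = 68.53
  Surface 2: 17.2 * 0.41 = 7.052
Formula: A = sum(Si * alpha_i)
A = 68.53 + 7.052
A = 75.58

75.58 sabins


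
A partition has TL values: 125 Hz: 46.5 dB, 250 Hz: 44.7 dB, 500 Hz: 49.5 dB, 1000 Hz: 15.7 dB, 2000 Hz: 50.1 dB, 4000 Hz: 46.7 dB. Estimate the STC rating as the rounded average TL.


Given TL values at each frequency:
  125 Hz: 46.5 dB
  250 Hz: 44.7 dB
  500 Hz: 49.5 dB
  1000 Hz: 15.7 dB
  2000 Hz: 50.1 dB
  4000 Hz: 46.7 dB
Formula: STC ~ round(average of TL values)
Sum = 46.5 + 44.7 + 49.5 + 15.7 + 50.1 + 46.7 = 253.2
Average = 253.2 / 6 = 42.2
Rounded: 42

42


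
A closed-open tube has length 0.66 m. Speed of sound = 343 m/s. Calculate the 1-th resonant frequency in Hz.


Given values:
  Tube type: closed-open, L = 0.66 m, c = 343 m/s, n = 1
Formula: f_n = (2n - 1) * c / (4 * L)
Compute 2n - 1 = 2*1 - 1 = 1
Compute 4 * L = 4 * 0.66 = 2.64
f = 1 * 343 / 2.64
f = 129.92

129.92 Hz


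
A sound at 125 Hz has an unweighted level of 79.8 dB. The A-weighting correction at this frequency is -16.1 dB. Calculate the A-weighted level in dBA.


Given values:
  SPL = 79.8 dB
  A-weighting at 125 Hz = -16.1 dB
Formula: L_A = SPL + A_weight
L_A = 79.8 + (-16.1)
L_A = 63.7

63.7 dBA


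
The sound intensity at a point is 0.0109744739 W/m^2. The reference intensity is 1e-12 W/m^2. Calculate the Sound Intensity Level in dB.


Given values:
  I = 0.0109744739 W/m^2
  I_ref = 1e-12 W/m^2
Formula: SIL = 10 * log10(I / I_ref)
Compute ratio: I / I_ref = 10974473900
Compute log10: log10(10974473900) = 10.040384
Multiply: SIL = 10 * 10.040384 = 100.4

100.4 dB


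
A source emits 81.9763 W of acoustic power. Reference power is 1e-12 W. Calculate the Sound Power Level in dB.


Given values:
  W = 81.9763 W
  W_ref = 1e-12 W
Formula: SWL = 10 * log10(W / W_ref)
Compute ratio: W / W_ref = 81976300000000
Compute log10: log10(81976300000000) = 13.913688
Multiply: SWL = 10 * 13.913688 = 139.14

139.14 dB


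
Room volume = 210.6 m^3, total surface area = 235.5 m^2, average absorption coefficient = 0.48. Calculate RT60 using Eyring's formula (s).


Given values:
  V = 210.6 m^3, S = 235.5 m^2, alpha = 0.48
Formula: RT60 = 0.161 * V / (-S * ln(1 - alpha))
Compute ln(1 - 0.48) = ln(0.52) = -0.653926
Denominator: -235.5 * -0.653926 = 153.9996
Numerator: 0.161 * 210.6 = 33.9066
RT60 = 33.9066 / 153.9996 = 0.22

0.22 s


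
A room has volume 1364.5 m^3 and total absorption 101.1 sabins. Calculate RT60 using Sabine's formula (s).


Given values:
  V = 1364.5 m^3
  A = 101.1 sabins
Formula: RT60 = 0.161 * V / A
Numerator: 0.161 * 1364.5 = 219.6845
RT60 = 219.6845 / 101.1 = 2.173

2.173 s


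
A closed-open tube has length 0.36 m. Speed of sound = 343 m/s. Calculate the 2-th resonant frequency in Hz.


Given values:
  Tube type: closed-open, L = 0.36 m, c = 343 m/s, n = 2
Formula: f_n = (2n - 1) * c / (4 * L)
Compute 2n - 1 = 2*2 - 1 = 3
Compute 4 * L = 4 * 0.36 = 1.44
f = 3 * 343 / 1.44
f = 714.58

714.58 Hz


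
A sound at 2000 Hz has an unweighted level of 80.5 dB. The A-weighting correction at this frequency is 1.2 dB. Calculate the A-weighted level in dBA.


Given values:
  SPL = 80.5 dB
  A-weighting at 2000 Hz = 1.2 dB
Formula: L_A = SPL + A_weight
L_A = 80.5 + (1.2)
L_A = 81.7

81.7 dBA


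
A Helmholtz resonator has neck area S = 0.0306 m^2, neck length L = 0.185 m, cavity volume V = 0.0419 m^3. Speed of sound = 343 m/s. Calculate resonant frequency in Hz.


Given values:
  S = 0.0306 m^2, L = 0.185 m, V = 0.0419 m^3, c = 343 m/s
Formula: f = (c / (2*pi)) * sqrt(S / (V * L))
Compute V * L = 0.0419 * 0.185 = 0.0077515
Compute S / (V * L) = 0.0306 / 0.0077515 = 3.9476
Compute sqrt(3.9476) = 1.986857
Compute c / (2*pi) = 343 / 6.283185 = 54.590148
f = 54.590148 * 1.986857 = 108.46

108.46 Hz


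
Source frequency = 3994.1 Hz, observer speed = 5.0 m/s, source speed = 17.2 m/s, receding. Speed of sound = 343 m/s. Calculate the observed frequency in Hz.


Given values:
  f_s = 3994.1 Hz, v_o = 5.0 m/s, v_s = 17.2 m/s
  Direction: receding
Formula: f_o = f_s * (c - v_o) / (c + v_s)
Numerator: c - v_o = 343 - 5.0 = 338.0
Denominator: c + v_s = 343 + 17.2 = 360.2
f_o = 3994.1 * 338.0 / 360.2 = 3747.93

3747.93 Hz


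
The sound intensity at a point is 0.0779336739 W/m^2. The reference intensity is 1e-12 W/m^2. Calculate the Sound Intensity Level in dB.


Given values:
  I = 0.0779336739 W/m^2
  I_ref = 1e-12 W/m^2
Formula: SIL = 10 * log10(I / I_ref)
Compute ratio: I / I_ref = 77933673900
Compute log10: log10(77933673900) = 10.891725
Multiply: SIL = 10 * 10.891725 = 108.92

108.92 dB


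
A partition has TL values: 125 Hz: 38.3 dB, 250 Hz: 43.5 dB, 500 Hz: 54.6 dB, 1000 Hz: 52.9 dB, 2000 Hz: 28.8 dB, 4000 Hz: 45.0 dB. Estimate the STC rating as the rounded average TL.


Given TL values at each frequency:
  125 Hz: 38.3 dB
  250 Hz: 43.5 dB
  500 Hz: 54.6 dB
  1000 Hz: 52.9 dB
  2000 Hz: 28.8 dB
  4000 Hz: 45.0 dB
Formula: STC ~ round(average of TL values)
Sum = 38.3 + 43.5 + 54.6 + 52.9 + 28.8 + 45.0 = 263.1
Average = 263.1 / 6 = 43.85
Rounded: 44

44


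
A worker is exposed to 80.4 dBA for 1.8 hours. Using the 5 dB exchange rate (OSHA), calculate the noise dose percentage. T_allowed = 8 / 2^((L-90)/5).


Given values:
  L = 80.4 dBA, T = 1.8 hours
Formula: T_allowed = 8 / 2^((L - 90) / 5)
Compute exponent: (80.4 - 90) / 5 = -1.92
Compute 2^(-1.92) = 0.264255
T_allowed = 8 / 0.264255 = 30.273789 hours
Dose = (T / T_allowed) * 100
Dose = (1.8 / 30.273789) * 100 = 5.95

5.95 %


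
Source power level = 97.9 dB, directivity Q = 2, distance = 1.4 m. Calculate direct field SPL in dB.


Given values:
  Lw = 97.9 dB, Q = 2, r = 1.4 m
Formula: SPL = Lw + 10 * log10(Q / (4 * pi * r^2))
Compute 4 * pi * r^2 = 4 * pi * 1.4^2 = 24.6301
Compute Q / denom = 2 / 24.6301 = 0.08120146
Compute 10 * log10(0.08120146) = -10.9044
SPL = 97.9 + (-10.9044) = 87.0

87.0 dB


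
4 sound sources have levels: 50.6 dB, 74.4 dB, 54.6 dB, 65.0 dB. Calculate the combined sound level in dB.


Formula: L_total = 10 * log10( sum(10^(Li/10)) )
  Source 1: 10^(50.6/10) = 114815.3621
  Source 2: 10^(74.4/10) = 27542287.0334
  Source 3: 10^(54.6/10) = 288403.1503
  Source 4: 10^(65.0/10) = 3162277.6602
Sum of linear values = 31107783.206
L_total = 10 * log10(31107783.206) = 74.93

74.93 dB


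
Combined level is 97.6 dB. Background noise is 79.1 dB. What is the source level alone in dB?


Given values:
  L_total = 97.6 dB, L_bg = 79.1 dB
Formula: L_source = 10 * log10(10^(L_total/10) - 10^(L_bg/10))
Convert to linear:
  10^(97.6/10) = 5754399373.3716
  10^(79.1/10) = 81283051.6164
Difference: 5754399373.3716 - 81283051.6164 = 5673116321.7552
L_source = 10 * log10(5673116321.7552) = 97.54

97.54 dB


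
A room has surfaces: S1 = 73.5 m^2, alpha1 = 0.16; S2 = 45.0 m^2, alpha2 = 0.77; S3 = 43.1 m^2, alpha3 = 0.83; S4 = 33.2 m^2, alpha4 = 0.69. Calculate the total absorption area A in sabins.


Given surfaces:
  Surface 1: 73.5 * 0.16 = 11.76
  Surface 2: 45.0 * 0.77 = 34.65
  Surface 3: 43.1 * 0.83 = 35.773
  Surface 4: 33.2 * 0.69 = 22.908
Formula: A = sum(Si * alpha_i)
A = 11.76 + 34.65 + 35.773 + 22.908
A = 105.09

105.09 sabins


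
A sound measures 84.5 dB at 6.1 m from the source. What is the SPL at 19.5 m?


Given values:
  SPL1 = 84.5 dB, r1 = 6.1 m, r2 = 19.5 m
Formula: SPL2 = SPL1 - 20 * log10(r2 / r1)
Compute ratio: r2 / r1 = 19.5 / 6.1 = 3.1967
Compute log10: log10(3.1967) = 0.504702
Compute drop: 20 * 0.504702 = 10.094
SPL2 = 84.5 - 10.094 = 74.41

74.41 dB


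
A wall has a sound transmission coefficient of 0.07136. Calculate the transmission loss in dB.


Given values:
  tau = 0.07136
Formula: TL = 10 * log10(1 / tau)
Compute 1 / tau = 1 / 0.07136 = 14.0135
Compute log10(14.0135) = 1.146547
TL = 10 * 1.146547 = 11.47

11.47 dB


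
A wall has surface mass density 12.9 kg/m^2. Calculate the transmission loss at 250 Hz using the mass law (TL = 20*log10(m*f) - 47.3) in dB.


Given values:
  m = 12.9 kg/m^2, f = 250 Hz
Formula: TL = 20 * log10(m * f) - 47.3
Compute m * f = 12.9 * 250 = 3225.0
Compute log10(3225.0) = 3.50853
Compute 20 * 3.50853 = 70.1706
TL = 70.1706 - 47.3 = 22.87

22.87 dB


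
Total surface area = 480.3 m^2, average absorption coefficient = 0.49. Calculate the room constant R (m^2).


Given values:
  S = 480.3 m^2, alpha = 0.49
Formula: R = S * alpha / (1 - alpha)
Numerator: 480.3 * 0.49 = 235.347
Denominator: 1 - 0.49 = 0.51
R = 235.347 / 0.51 = 461.46

461.46 m^2


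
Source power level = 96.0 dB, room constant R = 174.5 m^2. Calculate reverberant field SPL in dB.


Given values:
  Lw = 96.0 dB, R = 174.5 m^2
Formula: SPL = Lw + 10 * log10(4 / R)
Compute 4 / R = 4 / 174.5 = 0.022923
Compute 10 * log10(0.022923) = -16.3973
SPL = 96.0 + (-16.3973) = 79.6

79.6 dB


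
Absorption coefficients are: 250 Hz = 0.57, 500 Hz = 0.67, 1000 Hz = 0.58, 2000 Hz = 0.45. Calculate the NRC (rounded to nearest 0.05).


Given values:
  a_250 = 0.57, a_500 = 0.67
  a_1000 = 0.58, a_2000 = 0.45
Formula: NRC = (a250 + a500 + a1000 + a2000) / 4
Sum = 0.57 + 0.67 + 0.58 + 0.45 = 2.27
NRC = 2.27 / 4 = 0.5675
Rounded to nearest 0.05: 0.55

0.55


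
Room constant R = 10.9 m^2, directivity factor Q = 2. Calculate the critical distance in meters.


Given values:
  R = 10.9 m^2, Q = 2
Formula: d_c = 0.141 * sqrt(Q * R)
Compute Q * R = 2 * 10.9 = 21.8
Compute sqrt(21.8) = 4.669
d_c = 0.141 * 4.669 = 0.658

0.658 m


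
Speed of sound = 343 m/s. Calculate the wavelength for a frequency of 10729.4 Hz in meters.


Given values:
  c = 343 m/s, f = 10729.4 Hz
Formula: lambda = c / f
lambda = 343 / 10729.4
lambda = 0.032

0.032 m


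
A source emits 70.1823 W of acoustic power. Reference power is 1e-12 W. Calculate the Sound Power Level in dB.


Given values:
  W = 70.1823 W
  W_ref = 1e-12 W
Formula: SWL = 10 * log10(W / W_ref)
Compute ratio: W / W_ref = 70182300000000
Compute log10: log10(70182300000000) = 13.846228
Multiply: SWL = 10 * 13.846228 = 138.46

138.46 dB


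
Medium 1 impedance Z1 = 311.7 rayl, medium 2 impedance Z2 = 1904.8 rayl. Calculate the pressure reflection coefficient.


Given values:
  Z1 = 311.7 rayl, Z2 = 1904.8 rayl
Formula: R = (Z2 - Z1) / (Z2 + Z1)
Numerator: Z2 - Z1 = 1904.8 - 311.7 = 1593.1
Denominator: Z2 + Z1 = 1904.8 + 311.7 = 2216.5
R = 1593.1 / 2216.5 = 0.7187

0.7187


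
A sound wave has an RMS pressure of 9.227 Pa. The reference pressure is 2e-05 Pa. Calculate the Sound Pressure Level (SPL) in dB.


Given values:
  p = 9.227 Pa
  p_ref = 2e-05 Pa
Formula: SPL = 20 * log10(p / p_ref)
Compute ratio: p / p_ref = 9.227 / 2e-05 = 461350
Compute log10: log10(461350) = 5.664031
Multiply: SPL = 20 * 5.664031 = 113.28

113.28 dB


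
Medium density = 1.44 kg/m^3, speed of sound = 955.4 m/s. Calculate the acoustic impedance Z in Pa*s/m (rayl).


Given values:
  rho = 1.44 kg/m^3
  c = 955.4 m/s
Formula: Z = rho * c
Z = 1.44 * 955.4
Z = 1375.78

1375.78 rayl


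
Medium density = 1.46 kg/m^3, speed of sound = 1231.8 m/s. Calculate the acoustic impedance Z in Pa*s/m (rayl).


Given values:
  rho = 1.46 kg/m^3
  c = 1231.8 m/s
Formula: Z = rho * c
Z = 1.46 * 1231.8
Z = 1798.43

1798.43 rayl


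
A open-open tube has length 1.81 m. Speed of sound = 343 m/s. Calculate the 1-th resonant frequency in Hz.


Given values:
  Tube type: open-open, L = 1.81 m, c = 343 m/s, n = 1
Formula: f_n = n * c / (2 * L)
Compute 2 * L = 2 * 1.81 = 3.62
f = 1 * 343 / 3.62
f = 94.75

94.75 Hz


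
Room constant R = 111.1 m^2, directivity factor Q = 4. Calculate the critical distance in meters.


Given values:
  R = 111.1 m^2, Q = 4
Formula: d_c = 0.141 * sqrt(Q * R)
Compute Q * R = 4 * 111.1 = 444.4
Compute sqrt(444.4) = 21.0808
d_c = 0.141 * 21.0808 = 2.972

2.972 m


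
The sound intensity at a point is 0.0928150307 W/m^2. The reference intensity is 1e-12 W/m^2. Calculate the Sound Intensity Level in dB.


Given values:
  I = 0.0928150307 W/m^2
  I_ref = 1e-12 W/m^2
Formula: SIL = 10 * log10(I / I_ref)
Compute ratio: I / I_ref = 92815030700
Compute log10: log10(92815030700) = 10.967618
Multiply: SIL = 10 * 10.967618 = 109.68

109.68 dB


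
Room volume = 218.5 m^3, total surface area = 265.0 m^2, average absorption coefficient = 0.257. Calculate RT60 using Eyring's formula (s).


Given values:
  V = 218.5 m^3, S = 265.0 m^2, alpha = 0.257
Formula: RT60 = 0.161 * V / (-S * ln(1 - alpha))
Compute ln(1 - 0.257) = ln(0.743) = -0.297059
Denominator: -265.0 * -0.297059 = 78.7206
Numerator: 0.161 * 218.5 = 35.1785
RT60 = 35.1785 / 78.7206 = 0.447

0.447 s


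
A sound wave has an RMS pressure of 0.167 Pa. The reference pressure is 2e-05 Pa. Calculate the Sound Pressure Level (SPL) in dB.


Given values:
  p = 0.167 Pa
  p_ref = 2e-05 Pa
Formula: SPL = 20 * log10(p / p_ref)
Compute ratio: p / p_ref = 0.167 / 2e-05 = 8350
Compute log10: log10(8350) = 3.921686
Multiply: SPL = 20 * 3.921686 = 78.43

78.43 dB


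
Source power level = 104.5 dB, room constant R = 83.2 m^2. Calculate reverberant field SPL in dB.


Given values:
  Lw = 104.5 dB, R = 83.2 m^2
Formula: SPL = Lw + 10 * log10(4 / R)
Compute 4 / R = 4 / 83.2 = 0.048077
Compute 10 * log10(0.048077) = -13.1806
SPL = 104.5 + (-13.1806) = 91.32

91.32 dB


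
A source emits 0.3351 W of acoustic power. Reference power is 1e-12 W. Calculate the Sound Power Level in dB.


Given values:
  W = 0.3351 W
  W_ref = 1e-12 W
Formula: SWL = 10 * log10(W / W_ref)
Compute ratio: W / W_ref = 335100000000
Compute log10: log10(335100000000) = 11.525174
Multiply: SWL = 10 * 11.525174 = 115.25

115.25 dB


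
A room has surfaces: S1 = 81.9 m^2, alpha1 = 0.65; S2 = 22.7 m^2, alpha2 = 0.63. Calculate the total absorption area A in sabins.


Given surfaces:
  Surface 1: 81.9 * 0.65 = 53.235
  Surface 2: 22.7 * 0.63 = 14.301
Formula: A = sum(Si * alpha_i)
A = 53.235 + 14.301
A = 67.54

67.54 sabins


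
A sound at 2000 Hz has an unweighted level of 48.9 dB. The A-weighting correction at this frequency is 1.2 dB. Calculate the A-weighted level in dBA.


Given values:
  SPL = 48.9 dB
  A-weighting at 2000 Hz = 1.2 dB
Formula: L_A = SPL + A_weight
L_A = 48.9 + (1.2)
L_A = 50.1

50.1 dBA


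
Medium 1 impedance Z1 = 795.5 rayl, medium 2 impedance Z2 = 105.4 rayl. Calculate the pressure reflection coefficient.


Given values:
  Z1 = 795.5 rayl, Z2 = 105.4 rayl
Formula: R = (Z2 - Z1) / (Z2 + Z1)
Numerator: Z2 - Z1 = 105.4 - 795.5 = -690.1
Denominator: Z2 + Z1 = 105.4 + 795.5 = 900.9
R = -690.1 / 900.9 = -0.766

-0.766


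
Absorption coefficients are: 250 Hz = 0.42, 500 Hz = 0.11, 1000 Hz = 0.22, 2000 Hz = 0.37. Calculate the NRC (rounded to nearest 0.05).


Given values:
  a_250 = 0.42, a_500 = 0.11
  a_1000 = 0.22, a_2000 = 0.37
Formula: NRC = (a250 + a500 + a1000 + a2000) / 4
Sum = 0.42 + 0.11 + 0.22 + 0.37 = 1.12
NRC = 1.12 / 4 = 0.28
Rounded to nearest 0.05: 0.3

0.3


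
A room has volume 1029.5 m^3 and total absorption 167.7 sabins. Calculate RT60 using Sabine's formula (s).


Given values:
  V = 1029.5 m^3
  A = 167.7 sabins
Formula: RT60 = 0.161 * V / A
Numerator: 0.161 * 1029.5 = 165.7495
RT60 = 165.7495 / 167.7 = 0.988

0.988 s


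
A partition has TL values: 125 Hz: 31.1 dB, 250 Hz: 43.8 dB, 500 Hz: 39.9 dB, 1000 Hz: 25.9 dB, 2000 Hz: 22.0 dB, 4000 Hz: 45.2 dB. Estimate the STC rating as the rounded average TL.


Given TL values at each frequency:
  125 Hz: 31.1 dB
  250 Hz: 43.8 dB
  500 Hz: 39.9 dB
  1000 Hz: 25.9 dB
  2000 Hz: 22.0 dB
  4000 Hz: 45.2 dB
Formula: STC ~ round(average of TL values)
Sum = 31.1 + 43.8 + 39.9 + 25.9 + 22.0 + 45.2 = 207.9
Average = 207.9 / 6 = 34.65
Rounded: 35

35


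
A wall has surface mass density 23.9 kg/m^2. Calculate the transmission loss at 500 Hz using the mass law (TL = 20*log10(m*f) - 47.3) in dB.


Given values:
  m = 23.9 kg/m^2, f = 500 Hz
Formula: TL = 20 * log10(m * f) - 47.3
Compute m * f = 23.9 * 500 = 11950.0
Compute log10(11950.0) = 4.077368
Compute 20 * 4.077368 = 81.5474
TL = 81.5474 - 47.3 = 34.25

34.25 dB


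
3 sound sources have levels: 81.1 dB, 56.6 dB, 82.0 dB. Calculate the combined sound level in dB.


Formula: L_total = 10 * log10( sum(10^(Li/10)) )
  Source 1: 10^(81.1/10) = 128824955.1693
  Source 2: 10^(56.6/10) = 457088.1896
  Source 3: 10^(82.0/10) = 158489319.2461
Sum of linear values = 287771362.605
L_total = 10 * log10(287771362.605) = 84.59

84.59 dB


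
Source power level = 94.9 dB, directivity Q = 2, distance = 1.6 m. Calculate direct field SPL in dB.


Given values:
  Lw = 94.9 dB, Q = 2, r = 1.6 m
Formula: SPL = Lw + 10 * log10(Q / (4 * pi * r^2))
Compute 4 * pi * r^2 = 4 * pi * 1.6^2 = 32.1699
Compute Q / denom = 2 / 32.1699 = 0.06216992
Compute 10 * log10(0.06216992) = -12.0642
SPL = 94.9 + (-12.0642) = 82.84

82.84 dB


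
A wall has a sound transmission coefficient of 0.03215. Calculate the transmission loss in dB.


Given values:
  tau = 0.03215
Formula: TL = 10 * log10(1 / tau)
Compute 1 / tau = 1 / 0.03215 = 31.1042
Compute log10(31.1042) = 1.492819
TL = 10 * 1.492819 = 14.93

14.93 dB


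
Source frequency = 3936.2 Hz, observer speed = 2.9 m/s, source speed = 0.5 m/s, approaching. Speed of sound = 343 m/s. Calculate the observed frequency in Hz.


Given values:
  f_s = 3936.2 Hz, v_o = 2.9 m/s, v_s = 0.5 m/s
  Direction: approaching
Formula: f_o = f_s * (c + v_o) / (c - v_s)
Numerator: c + v_o = 343 + 2.9 = 345.9
Denominator: c - v_s = 343 - 0.5 = 342.5
f_o = 3936.2 * 345.9 / 342.5 = 3975.27

3975.27 Hz


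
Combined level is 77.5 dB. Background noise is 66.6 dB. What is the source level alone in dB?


Given values:
  L_total = 77.5 dB, L_bg = 66.6 dB
Formula: L_source = 10 * log10(10^(L_total/10) - 10^(L_bg/10))
Convert to linear:
  10^(77.5/10) = 56234132.519
  10^(66.6/10) = 4570881.8961
Difference: 56234132.519 - 4570881.8961 = 51663250.6229
L_source = 10 * log10(51663250.6229) = 77.13

77.13 dB


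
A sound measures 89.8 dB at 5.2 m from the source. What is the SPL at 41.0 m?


Given values:
  SPL1 = 89.8 dB, r1 = 5.2 m, r2 = 41.0 m
Formula: SPL2 = SPL1 - 20 * log10(r2 / r1)
Compute ratio: r2 / r1 = 41.0 / 5.2 = 7.8846
Compute log10: log10(7.8846) = 0.89678
Compute drop: 20 * 0.89678 = 17.9356
SPL2 = 89.8 - 17.9356 = 71.86

71.86 dB


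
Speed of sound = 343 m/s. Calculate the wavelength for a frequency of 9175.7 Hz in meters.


Given values:
  c = 343 m/s, f = 9175.7 Hz
Formula: lambda = c / f
lambda = 343 / 9175.7
lambda = 0.0374

0.0374 m


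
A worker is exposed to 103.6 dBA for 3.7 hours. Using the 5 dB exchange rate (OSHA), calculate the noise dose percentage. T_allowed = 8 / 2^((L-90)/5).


Given values:
  L = 103.6 dBA, T = 3.7 hours
Formula: T_allowed = 8 / 2^((L - 90) / 5)
Compute exponent: (103.6 - 90) / 5 = 2.72
Compute 2^(2.72) = 6.588728
T_allowed = 8 / 6.588728 = 1.214195 hours
Dose = (T / T_allowed) * 100
Dose = (3.7 / 1.214195) * 100 = 304.73

304.73 %


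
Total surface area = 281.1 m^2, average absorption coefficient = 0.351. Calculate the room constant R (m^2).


Given values:
  S = 281.1 m^2, alpha = 0.351
Formula: R = S * alpha / (1 - alpha)
Numerator: 281.1 * 0.351 = 98.6661
Denominator: 1 - 0.351 = 0.649
R = 98.6661 / 0.649 = 152.03

152.03 m^2


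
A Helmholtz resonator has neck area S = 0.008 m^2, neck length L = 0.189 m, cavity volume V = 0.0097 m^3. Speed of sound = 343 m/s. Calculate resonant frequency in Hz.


Given values:
  S = 0.008 m^2, L = 0.189 m, V = 0.0097 m^3, c = 343 m/s
Formula: f = (c / (2*pi)) * sqrt(S / (V * L))
Compute V * L = 0.0097 * 0.189 = 0.0018333
Compute S / (V * L) = 0.008 / 0.0018333 = 4.3637
Compute sqrt(4.3637) = 2.088947
Compute c / (2*pi) = 343 / 6.283185 = 54.590148
f = 54.590148 * 2.088947 = 114.04

114.04 Hz


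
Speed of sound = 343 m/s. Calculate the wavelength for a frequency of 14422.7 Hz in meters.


Given values:
  c = 343 m/s, f = 14422.7 Hz
Formula: lambda = c / f
lambda = 343 / 14422.7
lambda = 0.0238

0.0238 m


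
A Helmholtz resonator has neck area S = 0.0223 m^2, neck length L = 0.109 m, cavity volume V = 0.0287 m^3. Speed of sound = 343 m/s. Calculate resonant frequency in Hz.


Given values:
  S = 0.0223 m^2, L = 0.109 m, V = 0.0287 m^3, c = 343 m/s
Formula: f = (c / (2*pi)) * sqrt(S / (V * L))
Compute V * L = 0.0287 * 0.109 = 0.0031283
Compute S / (V * L) = 0.0223 / 0.0031283 = 7.1285
Compute sqrt(7.1285) = 2.669925
Compute c / (2*pi) = 343 / 6.283185 = 54.590148
f = 54.590148 * 2.669925 = 145.75

145.75 Hz


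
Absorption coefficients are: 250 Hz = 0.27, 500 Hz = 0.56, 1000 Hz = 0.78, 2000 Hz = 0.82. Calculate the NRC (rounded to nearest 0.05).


Given values:
  a_250 = 0.27, a_500 = 0.56
  a_1000 = 0.78, a_2000 = 0.82
Formula: NRC = (a250 + a500 + a1000 + a2000) / 4
Sum = 0.27 + 0.56 + 0.78 + 0.82 = 2.43
NRC = 2.43 / 4 = 0.6075
Rounded to nearest 0.05: 0.6

0.6


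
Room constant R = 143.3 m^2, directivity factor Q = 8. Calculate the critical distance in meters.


Given values:
  R = 143.3 m^2, Q = 8
Formula: d_c = 0.141 * sqrt(Q * R)
Compute Q * R = 8 * 143.3 = 1146.4
Compute sqrt(1146.4) = 33.8585
d_c = 0.141 * 33.8585 = 4.774

4.774 m


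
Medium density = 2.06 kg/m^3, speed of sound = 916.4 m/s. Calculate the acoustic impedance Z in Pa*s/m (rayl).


Given values:
  rho = 2.06 kg/m^3
  c = 916.4 m/s
Formula: Z = rho * c
Z = 2.06 * 916.4
Z = 1887.78

1887.78 rayl


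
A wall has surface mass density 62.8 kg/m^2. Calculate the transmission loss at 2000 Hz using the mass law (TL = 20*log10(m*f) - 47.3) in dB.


Given values:
  m = 62.8 kg/m^2, f = 2000 Hz
Formula: TL = 20 * log10(m * f) - 47.3
Compute m * f = 62.8 * 2000 = 125600.0
Compute log10(125600.0) = 5.09899
Compute 20 * 5.09899 = 101.9798
TL = 101.9798 - 47.3 = 54.68

54.68 dB


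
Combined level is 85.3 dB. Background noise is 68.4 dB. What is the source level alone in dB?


Given values:
  L_total = 85.3 dB, L_bg = 68.4 dB
Formula: L_source = 10 * log10(10^(L_total/10) - 10^(L_bg/10))
Convert to linear:
  10^(85.3/10) = 338844156.1392
  10^(68.4/10) = 6918309.7092
Difference: 338844156.1392 - 6918309.7092 = 331925846.43
L_source = 10 * log10(331925846.43) = 85.21

85.21 dB


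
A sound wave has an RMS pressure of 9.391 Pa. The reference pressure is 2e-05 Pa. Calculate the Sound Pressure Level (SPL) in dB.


Given values:
  p = 9.391 Pa
  p_ref = 2e-05 Pa
Formula: SPL = 20 * log10(p / p_ref)
Compute ratio: p / p_ref = 9.391 / 2e-05 = 469550
Compute log10: log10(469550) = 5.671682
Multiply: SPL = 20 * 5.671682 = 113.43

113.43 dB


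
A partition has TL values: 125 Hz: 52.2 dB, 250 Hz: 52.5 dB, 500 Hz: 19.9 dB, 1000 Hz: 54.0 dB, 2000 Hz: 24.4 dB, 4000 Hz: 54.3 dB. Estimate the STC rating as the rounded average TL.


Given TL values at each frequency:
  125 Hz: 52.2 dB
  250 Hz: 52.5 dB
  500 Hz: 19.9 dB
  1000 Hz: 54.0 dB
  2000 Hz: 24.4 dB
  4000 Hz: 54.3 dB
Formula: STC ~ round(average of TL values)
Sum = 52.2 + 52.5 + 19.9 + 54.0 + 24.4 + 54.3 = 257.3
Average = 257.3 / 6 = 42.88
Rounded: 43

43


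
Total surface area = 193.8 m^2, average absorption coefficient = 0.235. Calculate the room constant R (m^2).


Given values:
  S = 193.8 m^2, alpha = 0.235
Formula: R = S * alpha / (1 - alpha)
Numerator: 193.8 * 0.235 = 45.543
Denominator: 1 - 0.235 = 0.765
R = 45.543 / 0.765 = 59.53

59.53 m^2


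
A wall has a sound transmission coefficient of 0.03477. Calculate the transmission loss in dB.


Given values:
  tau = 0.03477
Formula: TL = 10 * log10(1 / tau)
Compute 1 / tau = 1 / 0.03477 = 28.7604
Compute log10(28.7604) = 1.458795
TL = 10 * 1.458795 = 14.59

14.59 dB


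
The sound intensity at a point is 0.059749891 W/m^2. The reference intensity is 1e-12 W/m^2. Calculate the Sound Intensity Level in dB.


Given values:
  I = 0.059749891 W/m^2
  I_ref = 1e-12 W/m^2
Formula: SIL = 10 * log10(I / I_ref)
Compute ratio: I / I_ref = 59749891000
Compute log10: log10(59749891000) = 10.776337
Multiply: SIL = 10 * 10.776337 = 107.76

107.76 dB


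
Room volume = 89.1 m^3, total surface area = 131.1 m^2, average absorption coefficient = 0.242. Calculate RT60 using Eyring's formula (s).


Given values:
  V = 89.1 m^3, S = 131.1 m^2, alpha = 0.242
Formula: RT60 = 0.161 * V / (-S * ln(1 - alpha))
Compute ln(1 - 0.242) = ln(0.758) = -0.277072
Denominator: -131.1 * -0.277072 = 36.3241
Numerator: 0.161 * 89.1 = 14.3451
RT60 = 14.3451 / 36.3241 = 0.395

0.395 s


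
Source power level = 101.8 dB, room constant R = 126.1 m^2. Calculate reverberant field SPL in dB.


Given values:
  Lw = 101.8 dB, R = 126.1 m^2
Formula: SPL = Lw + 10 * log10(4 / R)
Compute 4 / R = 4 / 126.1 = 0.031721
Compute 10 * log10(0.031721) = -14.9865
SPL = 101.8 + (-14.9865) = 86.81

86.81 dB


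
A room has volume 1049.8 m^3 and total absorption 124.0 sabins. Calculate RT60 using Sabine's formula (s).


Given values:
  V = 1049.8 m^3
  A = 124.0 sabins
Formula: RT60 = 0.161 * V / A
Numerator: 0.161 * 1049.8 = 169.0178
RT60 = 169.0178 / 124.0 = 1.363

1.363 s


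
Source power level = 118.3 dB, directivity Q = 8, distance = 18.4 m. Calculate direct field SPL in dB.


Given values:
  Lw = 118.3 dB, Q = 8, r = 18.4 m
Formula: SPL = Lw + 10 * log10(Q / (4 * pi * r^2))
Compute 4 * pi * r^2 = 4 * pi * 18.4^2 = 4254.4704
Compute Q / denom = 8 / 4254.4704 = 0.00188038
Compute 10 * log10(0.00188038) = -27.2575
SPL = 118.3 + (-27.2575) = 91.04

91.04 dB


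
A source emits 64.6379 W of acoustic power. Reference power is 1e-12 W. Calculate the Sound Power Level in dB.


Given values:
  W = 64.6379 W
  W_ref = 1e-12 W
Formula: SWL = 10 * log10(W / W_ref)
Compute ratio: W / W_ref = 64637900000000
Compute log10: log10(64637900000000) = 13.810487
Multiply: SWL = 10 * 13.810487 = 138.1

138.1 dB


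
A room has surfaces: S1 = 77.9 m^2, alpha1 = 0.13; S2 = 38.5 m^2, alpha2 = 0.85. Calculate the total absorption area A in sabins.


Given surfaces:
  Surface 1: 77.9 * 0.13 = 10.127
  Surface 2: 38.5 * 0.85 = 32.725
Formula: A = sum(Si * alpha_i)
A = 10.127 + 32.725
A = 42.85

42.85 sabins


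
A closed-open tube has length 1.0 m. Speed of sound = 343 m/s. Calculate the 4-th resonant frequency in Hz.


Given values:
  Tube type: closed-open, L = 1.0 m, c = 343 m/s, n = 4
Formula: f_n = (2n - 1) * c / (4 * L)
Compute 2n - 1 = 2*4 - 1 = 7
Compute 4 * L = 4 * 1.0 = 4.0
f = 7 * 343 / 4.0
f = 600.25

600.25 Hz


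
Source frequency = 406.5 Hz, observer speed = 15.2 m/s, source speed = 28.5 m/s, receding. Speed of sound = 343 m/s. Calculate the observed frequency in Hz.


Given values:
  f_s = 406.5 Hz, v_o = 15.2 m/s, v_s = 28.5 m/s
  Direction: receding
Formula: f_o = f_s * (c - v_o) / (c + v_s)
Numerator: c - v_o = 343 - 15.2 = 327.8
Denominator: c + v_s = 343 + 28.5 = 371.5
f_o = 406.5 * 327.8 / 371.5 = 358.68

358.68 Hz


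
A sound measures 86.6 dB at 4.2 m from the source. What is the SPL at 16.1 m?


Given values:
  SPL1 = 86.6 dB, r1 = 4.2 m, r2 = 16.1 m
Formula: SPL2 = SPL1 - 20 * log10(r2 / r1)
Compute ratio: r2 / r1 = 16.1 / 4.2 = 3.8333
Compute log10: log10(3.8333) = 0.583573
Compute drop: 20 * 0.583573 = 11.6715
SPL2 = 86.6 - 11.6715 = 74.93

74.93 dB


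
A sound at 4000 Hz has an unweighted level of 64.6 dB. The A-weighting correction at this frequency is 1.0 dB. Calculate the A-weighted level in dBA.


Given values:
  SPL = 64.6 dB
  A-weighting at 4000 Hz = 1.0 dB
Formula: L_A = SPL + A_weight
L_A = 64.6 + (1.0)
L_A = 65.6

65.6 dBA


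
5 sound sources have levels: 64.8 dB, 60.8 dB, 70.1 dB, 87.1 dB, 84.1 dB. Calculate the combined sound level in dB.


Formula: L_total = 10 * log10( sum(10^(Li/10)) )
  Source 1: 10^(64.8/10) = 3019951.7204
  Source 2: 10^(60.8/10) = 1202264.4346
  Source 3: 10^(70.1/10) = 10232929.9228
  Source 4: 10^(87.1/10) = 512861383.9914
  Source 5: 10^(84.1/10) = 257039578.2769
Sum of linear values = 784356108.3461
L_total = 10 * log10(784356108.3461) = 88.95

88.95 dB


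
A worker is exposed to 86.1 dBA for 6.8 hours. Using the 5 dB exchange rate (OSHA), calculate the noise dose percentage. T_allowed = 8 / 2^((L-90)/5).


Given values:
  L = 86.1 dBA, T = 6.8 hours
Formula: T_allowed = 8 / 2^((L - 90) / 5)
Compute exponent: (86.1 - 90) / 5 = -0.78
Compute 2^(-0.78) = 0.582367
T_allowed = 8 / 0.582367 = 13.737042 hours
Dose = (T / T_allowed) * 100
Dose = (6.8 / 13.737042) * 100 = 49.5

49.5 %


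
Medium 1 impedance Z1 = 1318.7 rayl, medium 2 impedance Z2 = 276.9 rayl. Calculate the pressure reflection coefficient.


Given values:
  Z1 = 1318.7 rayl, Z2 = 276.9 rayl
Formula: R = (Z2 - Z1) / (Z2 + Z1)
Numerator: Z2 - Z1 = 276.9 - 1318.7 = -1041.8
Denominator: Z2 + Z1 = 276.9 + 1318.7 = 1595.6
R = -1041.8 / 1595.6 = -0.6529

-0.6529


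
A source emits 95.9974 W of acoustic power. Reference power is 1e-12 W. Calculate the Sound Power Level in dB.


Given values:
  W = 95.9974 W
  W_ref = 1e-12 W
Formula: SWL = 10 * log10(W / W_ref)
Compute ratio: W / W_ref = 95997400000000
Compute log10: log10(95997400000000) = 13.982259
Multiply: SWL = 10 * 13.982259 = 139.82

139.82 dB


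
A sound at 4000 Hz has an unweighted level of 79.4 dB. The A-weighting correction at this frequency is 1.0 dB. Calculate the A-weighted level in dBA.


Given values:
  SPL = 79.4 dB
  A-weighting at 4000 Hz = 1.0 dB
Formula: L_A = SPL + A_weight
L_A = 79.4 + (1.0)
L_A = 80.4

80.4 dBA


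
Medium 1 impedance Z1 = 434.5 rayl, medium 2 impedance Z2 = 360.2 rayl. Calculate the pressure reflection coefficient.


Given values:
  Z1 = 434.5 rayl, Z2 = 360.2 rayl
Formula: R = (Z2 - Z1) / (Z2 + Z1)
Numerator: Z2 - Z1 = 360.2 - 434.5 = -74.3
Denominator: Z2 + Z1 = 360.2 + 434.5 = 794.7
R = -74.3 / 794.7 = -0.0935

-0.0935


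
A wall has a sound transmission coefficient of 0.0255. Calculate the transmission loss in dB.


Given values:
  tau = 0.0255
Formula: TL = 10 * log10(1 / tau)
Compute 1 / tau = 1 / 0.0255 = 39.2157
Compute log10(39.2157) = 1.59346
TL = 10 * 1.59346 = 15.93

15.93 dB


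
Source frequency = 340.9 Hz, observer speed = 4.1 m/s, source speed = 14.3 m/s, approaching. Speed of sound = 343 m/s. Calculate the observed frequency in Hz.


Given values:
  f_s = 340.9 Hz, v_o = 4.1 m/s, v_s = 14.3 m/s
  Direction: approaching
Formula: f_o = f_s * (c + v_o) / (c - v_s)
Numerator: c + v_o = 343 + 4.1 = 347.1
Denominator: c - v_s = 343 - 14.3 = 328.7
f_o = 340.9 * 347.1 / 328.7 = 359.98

359.98 Hz


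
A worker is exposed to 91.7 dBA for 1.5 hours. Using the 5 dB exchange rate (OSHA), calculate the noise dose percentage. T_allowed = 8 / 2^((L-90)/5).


Given values:
  L = 91.7 dBA, T = 1.5 hours
Formula: T_allowed = 8 / 2^((L - 90) / 5)
Compute exponent: (91.7 - 90) / 5 = 0.34
Compute 2^(0.34) = 1.265757
T_allowed = 8 / 1.265757 = 6.320328 hours
Dose = (T / T_allowed) * 100
Dose = (1.5 / 6.320328) * 100 = 23.73

23.73 %


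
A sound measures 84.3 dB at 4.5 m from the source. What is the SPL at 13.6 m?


Given values:
  SPL1 = 84.3 dB, r1 = 4.5 m, r2 = 13.6 m
Formula: SPL2 = SPL1 - 20 * log10(r2 / r1)
Compute ratio: r2 / r1 = 13.6 / 4.5 = 3.0222
Compute log10: log10(3.0222) = 0.480323
Compute drop: 20 * 0.480323 = 9.6065
SPL2 = 84.3 - 9.6065 = 74.69

74.69 dB


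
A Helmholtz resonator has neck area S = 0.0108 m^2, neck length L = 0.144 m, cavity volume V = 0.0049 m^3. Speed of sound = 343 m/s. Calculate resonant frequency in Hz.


Given values:
  S = 0.0108 m^2, L = 0.144 m, V = 0.0049 m^3, c = 343 m/s
Formula: f = (c / (2*pi)) * sqrt(S / (V * L))
Compute V * L = 0.0049 * 0.144 = 0.0007056
Compute S / (V * L) = 0.0108 / 0.0007056 = 15.3061
Compute sqrt(15.3061) = 3.912301
Compute c / (2*pi) = 343 / 6.283185 = 54.590148
f = 54.590148 * 3.912301 = 213.57

213.57 Hz


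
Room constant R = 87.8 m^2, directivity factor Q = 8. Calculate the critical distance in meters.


Given values:
  R = 87.8 m^2, Q = 8
Formula: d_c = 0.141 * sqrt(Q * R)
Compute Q * R = 8 * 87.8 = 702.4
Compute sqrt(702.4) = 26.5028
d_c = 0.141 * 26.5028 = 3.737

3.737 m


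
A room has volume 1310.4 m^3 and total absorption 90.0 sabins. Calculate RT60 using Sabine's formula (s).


Given values:
  V = 1310.4 m^3
  A = 90.0 sabins
Formula: RT60 = 0.161 * V / A
Numerator: 0.161 * 1310.4 = 210.9744
RT60 = 210.9744 / 90.0 = 2.344

2.344 s


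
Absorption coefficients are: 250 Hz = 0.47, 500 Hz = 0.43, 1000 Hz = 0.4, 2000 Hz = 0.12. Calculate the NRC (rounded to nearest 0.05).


Given values:
  a_250 = 0.47, a_500 = 0.43
  a_1000 = 0.4, a_2000 = 0.12
Formula: NRC = (a250 + a500 + a1000 + a2000) / 4
Sum = 0.47 + 0.43 + 0.4 + 0.12 = 1.42
NRC = 1.42 / 4 = 0.355
Rounded to nearest 0.05: 0.35

0.35


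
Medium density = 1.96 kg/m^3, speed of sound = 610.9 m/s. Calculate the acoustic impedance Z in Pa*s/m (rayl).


Given values:
  rho = 1.96 kg/m^3
  c = 610.9 m/s
Formula: Z = rho * c
Z = 1.96 * 610.9
Z = 1197.36

1197.36 rayl


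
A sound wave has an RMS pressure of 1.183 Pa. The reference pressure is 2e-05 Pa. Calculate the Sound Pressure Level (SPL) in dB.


Given values:
  p = 1.183 Pa
  p_ref = 2e-05 Pa
Formula: SPL = 20 * log10(p / p_ref)
Compute ratio: p / p_ref = 1.183 / 2e-05 = 59150
Compute log10: log10(59150) = 4.771955
Multiply: SPL = 20 * 4.771955 = 95.44

95.44 dB


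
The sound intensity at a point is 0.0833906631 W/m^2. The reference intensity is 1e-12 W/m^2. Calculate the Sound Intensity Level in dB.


Given values:
  I = 0.0833906631 W/m^2
  I_ref = 1e-12 W/m^2
Formula: SIL = 10 * log10(I / I_ref)
Compute ratio: I / I_ref = 83390663100
Compute log10: log10(83390663100) = 10.921117
Multiply: SIL = 10 * 10.921117 = 109.21

109.21 dB


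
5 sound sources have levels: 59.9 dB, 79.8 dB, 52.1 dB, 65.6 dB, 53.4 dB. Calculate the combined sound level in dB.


Formula: L_total = 10 * log10( sum(10^(Li/10)) )
  Source 1: 10^(59.9/10) = 977237.221
  Source 2: 10^(79.8/10) = 95499258.6021
  Source 3: 10^(52.1/10) = 162181.0097
  Source 4: 10^(65.6/10) = 3630780.5477
  Source 5: 10^(53.4/10) = 218776.1624
Sum of linear values = 100488233.5429
L_total = 10 * log10(100488233.5429) = 80.02

80.02 dB


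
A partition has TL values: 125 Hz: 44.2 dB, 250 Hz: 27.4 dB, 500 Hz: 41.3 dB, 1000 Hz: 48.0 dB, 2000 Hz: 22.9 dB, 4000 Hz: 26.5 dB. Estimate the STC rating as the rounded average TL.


Given TL values at each frequency:
  125 Hz: 44.2 dB
  250 Hz: 27.4 dB
  500 Hz: 41.3 dB
  1000 Hz: 48.0 dB
  2000 Hz: 22.9 dB
  4000 Hz: 26.5 dB
Formula: STC ~ round(average of TL values)
Sum = 44.2 + 27.4 + 41.3 + 48.0 + 22.9 + 26.5 = 210.3
Average = 210.3 / 6 = 35.05
Rounded: 35

35


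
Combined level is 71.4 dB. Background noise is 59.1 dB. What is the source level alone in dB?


Given values:
  L_total = 71.4 dB, L_bg = 59.1 dB
Formula: L_source = 10 * log10(10^(L_total/10) - 10^(L_bg/10))
Convert to linear:
  10^(71.4/10) = 13803842.646
  10^(59.1/10) = 812830.5162
Difference: 13803842.646 - 812830.5162 = 12991012.1298
L_source = 10 * log10(12991012.1298) = 71.14

71.14 dB


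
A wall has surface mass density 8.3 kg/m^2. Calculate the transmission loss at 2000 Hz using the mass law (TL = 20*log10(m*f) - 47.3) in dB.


Given values:
  m = 8.3 kg/m^2, f = 2000 Hz
Formula: TL = 20 * log10(m * f) - 47.3
Compute m * f = 8.3 * 2000 = 16600.0
Compute log10(16600.0) = 4.220108
Compute 20 * 4.220108 = 84.4022
TL = 84.4022 - 47.3 = 37.1

37.1 dB


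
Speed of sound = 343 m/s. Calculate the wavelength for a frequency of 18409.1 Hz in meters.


Given values:
  c = 343 m/s, f = 18409.1 Hz
Formula: lambda = c / f
lambda = 343 / 18409.1
lambda = 0.0186

0.0186 m


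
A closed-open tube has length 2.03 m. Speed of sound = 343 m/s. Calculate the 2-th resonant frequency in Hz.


Given values:
  Tube type: closed-open, L = 2.03 m, c = 343 m/s, n = 2
Formula: f_n = (2n - 1) * c / (4 * L)
Compute 2n - 1 = 2*2 - 1 = 3
Compute 4 * L = 4 * 2.03 = 8.12
f = 3 * 343 / 8.12
f = 126.72

126.72 Hz


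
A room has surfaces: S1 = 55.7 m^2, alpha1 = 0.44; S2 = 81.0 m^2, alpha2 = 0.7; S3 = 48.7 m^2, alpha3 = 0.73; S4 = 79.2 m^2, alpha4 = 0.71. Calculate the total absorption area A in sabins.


Given surfaces:
  Surface 1: 55.7 * 0.44 = 24.508
  Surface 2: 81.0 * 0.7 = 56.7
  Surface 3: 48.7 * 0.73 = 35.551
  Surface 4: 79.2 * 0.71 = 56.232
Formula: A = sum(Si * alpha_i)
A = 24.508 + 56.7 + 35.551 + 56.232
A = 172.99

172.99 sabins


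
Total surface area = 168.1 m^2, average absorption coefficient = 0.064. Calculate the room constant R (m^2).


Given values:
  S = 168.1 m^2, alpha = 0.064
Formula: R = S * alpha / (1 - alpha)
Numerator: 168.1 * 0.064 = 10.7584
Denominator: 1 - 0.064 = 0.936
R = 10.7584 / 0.936 = 11.49

11.49 m^2


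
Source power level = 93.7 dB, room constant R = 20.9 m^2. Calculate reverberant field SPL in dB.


Given values:
  Lw = 93.7 dB, R = 20.9 m^2
Formula: SPL = Lw + 10 * log10(4 / R)
Compute 4 / R = 4 / 20.9 = 0.191388
Compute 10 * log10(0.191388) = -7.1809
SPL = 93.7 + (-7.1809) = 86.52

86.52 dB


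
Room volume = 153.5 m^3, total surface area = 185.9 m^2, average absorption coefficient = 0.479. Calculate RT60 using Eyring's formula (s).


Given values:
  V = 153.5 m^3, S = 185.9 m^2, alpha = 0.479
Formula: RT60 = 0.161 * V / (-S * ln(1 - alpha))
Compute ln(1 - 0.479) = ln(0.521) = -0.652005
Denominator: -185.9 * -0.652005 = 121.2077
Numerator: 0.161 * 153.5 = 24.7135
RT60 = 24.7135 / 121.2077 = 0.204

0.204 s
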